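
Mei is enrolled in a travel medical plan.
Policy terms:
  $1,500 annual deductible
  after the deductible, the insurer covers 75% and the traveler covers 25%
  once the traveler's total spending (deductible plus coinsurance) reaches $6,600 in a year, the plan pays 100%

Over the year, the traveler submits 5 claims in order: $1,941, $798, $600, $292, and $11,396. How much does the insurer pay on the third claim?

$450

Claim 1 — $1,941: $1,500 finishes the deductible; $441 goes to coinsurance; coinsurance $441 × 25% = $110.25. Traveler pays $1,610.25; OOP now $1,610.25. Insurer: $1,941 − $1,610.25 = $330.75.
Claim 2 — $798: deductible already satisfied, so traveler's share is 25% × $798 = $199.50. Cost to traveler: $199.50. OOP to date $1,809.75. Plan pays $798 − $199.50 = $598.50.
Claim 3 — $600: 25% coinsurance on $600 = $150. Traveler owes $150 (running OOP $1,959.75). Plan pays $600 − $150 = $450.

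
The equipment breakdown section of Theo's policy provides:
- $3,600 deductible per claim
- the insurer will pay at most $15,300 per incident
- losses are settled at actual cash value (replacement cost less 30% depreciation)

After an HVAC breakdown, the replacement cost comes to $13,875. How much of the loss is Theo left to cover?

Depreciate 30%: the covered value is $13,875 × 0.7 = $9,712.50.
Subtract the deductible: $9,712.50 − $3,600 = $6,112.50.
That's under the $15,300 cap, so the insurer reimburses the full $6,112.50.
Out of pocket: $13,875 − $6,112.50 = $7,762.50.

$7,762.50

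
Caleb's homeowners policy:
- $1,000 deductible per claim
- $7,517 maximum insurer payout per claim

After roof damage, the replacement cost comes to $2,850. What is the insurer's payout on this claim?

Less the $1,000 deductible: $2,850 − $1,000 = $1,850.
$1,850 is within the $7,517 limit, so the insurer pays $1,850.

$1,850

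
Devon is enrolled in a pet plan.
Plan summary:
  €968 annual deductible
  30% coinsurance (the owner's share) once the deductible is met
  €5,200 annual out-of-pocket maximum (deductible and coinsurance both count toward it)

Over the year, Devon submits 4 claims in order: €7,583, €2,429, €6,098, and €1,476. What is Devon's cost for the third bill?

€1,518.80

Bill 1, €7,583: €968 finishes the deductible; €6,615 goes to coinsurance; owner's 30% is €1,984.50. Owner owes €2,952.50 (running OOP €2,952.50).
Bill 2, €2,429: deductible met; 30% of €2,429 = €728.70. Owner pays €728.70; OOP now €3,681.20.
Bill 3, €6,098: deductible met; 30% of €6,098 = €1,829.40. OOP would hit €5,510.60 > €5,200, so the cap limits the owner to €5,200 − €3,681.20 = €1,518.80.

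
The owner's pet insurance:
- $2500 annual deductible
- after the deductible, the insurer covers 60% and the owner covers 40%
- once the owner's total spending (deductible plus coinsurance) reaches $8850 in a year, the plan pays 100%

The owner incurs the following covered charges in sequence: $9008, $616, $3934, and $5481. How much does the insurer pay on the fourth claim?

$3554.20

#1 ($9008): $2500 to deductible, leaving $6508; 40% of $6508 = $2603.20. Owner owes $5103.20 (running OOP $5103.20). Insurer: $9008 − $5103.20 = $3904.80.
#2 ($616): deductible met; 40% of $616 = $246.40. Cost to owner: $246.40. OOP to date $5349.60. Insurer: $616 − $246.40 = $369.60.
#3 ($3934): deductible met; 40% of $3934 = $1573.60. Owner pays $1573.60; OOP now $6923.20. Insurer: $3934 − $1573.60 = $2360.40.
#4 ($5481): deductible already satisfied, so owner's share is 40% × $5481 = $2192.40. That would push OOP to $9115.60, over the $8850 cap, so owner pays $8850 − $6923.20 = $1926.80. Plan pays $5481 − $1926.80 = $3554.20.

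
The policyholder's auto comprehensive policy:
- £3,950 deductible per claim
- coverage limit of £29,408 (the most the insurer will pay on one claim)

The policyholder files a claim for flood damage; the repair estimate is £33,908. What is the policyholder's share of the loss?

£4,500

Subtract the deductible: £33,908 − £3,950 = £29,958.
Since £29,958 > £29,408, the payout is capped at £29,408.
Out of pocket: £33,908 − £29,408 = £4,500.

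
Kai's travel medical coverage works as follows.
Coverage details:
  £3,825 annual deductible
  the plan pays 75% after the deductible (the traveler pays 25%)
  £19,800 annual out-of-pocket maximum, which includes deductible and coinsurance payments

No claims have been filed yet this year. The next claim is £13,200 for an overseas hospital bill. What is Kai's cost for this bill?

£6,168.75

Nothing has been paid toward the £3,825 deductible, so the first £3,825 of this charge is applied there.
After the £3,825 deductible portion, £13,200 − £3,825 = £9,375 is subject to coinsurance.
Coinsurance: £9,375 × 25% = £2,343.75.
Traveler responsibility before any cap: £3,825 + £2,343.75 = £6,168.75.
Year-to-date out-of-pocket becomes £0 + £6,168.75 = £6,168.75, still under the £19,800 maximum, so no cap applies.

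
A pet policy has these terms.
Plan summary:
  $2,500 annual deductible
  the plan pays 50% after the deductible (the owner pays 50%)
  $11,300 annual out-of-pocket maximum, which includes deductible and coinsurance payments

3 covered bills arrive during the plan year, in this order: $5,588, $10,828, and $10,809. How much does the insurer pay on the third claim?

Claim 1 — $5,588: $2,500 finishes the deductible; $3,088 goes to coinsurance; owner's 50% is $1,544. Cost to owner: $4,044. OOP to date $4,044. Plan pays $5,588 − $4,044 = $1,544.
Claim 2 — $10,828: 50% coinsurance on $10,828 = $5,414. Owner owes $5,414 (running OOP $9,458). Plan pays $10,828 − $5,414 = $5,414.
Claim 3 — $10,809: deductible already satisfied, so owner's share is 50% × $10,809 = $5,404.50. OOP would hit $14,862.50 > $11,300, so the cap limits the owner to $11,300 − $9,458 = $1,842. Insurer: $10,809 − $1,842 = $8,967.

$8,967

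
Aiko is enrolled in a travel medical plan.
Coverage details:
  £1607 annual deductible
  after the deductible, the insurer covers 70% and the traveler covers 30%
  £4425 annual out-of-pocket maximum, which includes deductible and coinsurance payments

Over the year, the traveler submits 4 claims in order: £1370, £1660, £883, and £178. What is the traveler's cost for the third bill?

Bill 1, £1370: entire amount goes to the deductible. Traveler owes £1370 (running OOP £1370).
Bill 2, £1660: deductible takes £237, £1423 remains; traveler's 30% is £426.90. Traveler owes £663.90 (running OOP £2033.90).
Bill 3, £883: deductible already satisfied, so traveler's share is 30% × £883 = £264.90. Cost to traveler: £264.90. OOP to date £2298.80.

£264.90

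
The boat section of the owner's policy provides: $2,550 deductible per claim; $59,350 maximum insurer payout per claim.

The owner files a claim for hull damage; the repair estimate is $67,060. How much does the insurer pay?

Subtract the deductible: $67,060 − $2,550 = $64,510.
Since $64,510 > $59,350, the payout is capped at $59,350.

$59,350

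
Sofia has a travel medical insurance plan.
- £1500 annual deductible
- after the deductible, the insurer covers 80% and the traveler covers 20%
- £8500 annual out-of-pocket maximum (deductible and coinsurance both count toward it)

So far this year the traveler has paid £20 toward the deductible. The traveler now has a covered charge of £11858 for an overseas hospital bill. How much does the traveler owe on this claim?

£20 of the £1500 deductible is already met, leaving £1480.
The remaining £10378 (= £11858 − £1480) moves to coinsurance.
Traveler's 20% share of £10378 is £2075.60.
That puts the traveler's cost at £1480 + £2075.60 = £3555.60 before any cap.
Total out-of-pocket so far would be £20 + £3555.60 = £3575.60, below the £8500 cap — no reduction.

£3555.60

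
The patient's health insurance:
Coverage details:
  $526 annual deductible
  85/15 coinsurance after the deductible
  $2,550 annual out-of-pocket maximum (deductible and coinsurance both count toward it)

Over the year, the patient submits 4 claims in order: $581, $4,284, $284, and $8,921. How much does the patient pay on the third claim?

Claim 1 — $581: $526 finishes the deductible; $55 goes to coinsurance; 15% of $55 = $8.25. Patient pays $534.25; OOP now $534.25.
Claim 2 — $4,284: 15% coinsurance on $4,284 = $642.60. Cost to patient: $642.60. OOP to date $1,176.85.
Claim 3 — $284: 15% coinsurance on $284 = $42.60. Patient owes $42.60 (running OOP $1,219.45).

$42.60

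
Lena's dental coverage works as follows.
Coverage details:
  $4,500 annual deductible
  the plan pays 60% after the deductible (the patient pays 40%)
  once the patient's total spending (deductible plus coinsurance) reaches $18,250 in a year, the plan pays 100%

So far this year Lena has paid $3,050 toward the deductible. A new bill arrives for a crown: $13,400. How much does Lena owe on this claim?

Deductible still to meet: $4,500 − $3,050 = $1,450.
The remaining $11,950 (= $13,400 − $1,450) moves to coinsurance.
Coinsurance: $11,950 × 40% = $4,780.
Patient responsibility before any cap: $1,450 + $4,780 = $6,230.
Year-to-date out-of-pocket becomes $3,050 + $6,230 = $9,280, still under the $18,250 maximum, so no cap applies.

$6,230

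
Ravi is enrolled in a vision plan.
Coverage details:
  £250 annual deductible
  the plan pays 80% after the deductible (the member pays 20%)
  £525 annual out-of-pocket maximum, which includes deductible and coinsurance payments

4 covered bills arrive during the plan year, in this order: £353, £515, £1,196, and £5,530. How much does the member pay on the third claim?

£151.40

Claim 1 — £353: £250 finishes the deductible; £103 goes to coinsurance; 20% of £103 = £20.60. Member owes £270.60 (running OOP £270.60).
Claim 2 — £515: deductible already satisfied, so member's share is 20% × £515 = £103. Cost to member: £103. OOP to date £373.60.
Claim 3 — £1,196: deductible met; 20% of £1,196 = £239.20. OOP would hit £612.80 > £525, so the cap limits the member to £525 − £373.60 = £151.40.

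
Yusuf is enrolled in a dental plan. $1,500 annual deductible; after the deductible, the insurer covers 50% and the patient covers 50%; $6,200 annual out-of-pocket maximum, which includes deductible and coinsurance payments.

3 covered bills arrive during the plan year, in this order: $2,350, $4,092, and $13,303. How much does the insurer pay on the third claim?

Claim 1 ($2,350): $1,500 to deductible, leaving $850; 50% of $850 = $425. Cost to patient: $1,925. OOP to date $1,925. Insurer: $2,350 − $1,925 = $425.
Claim 2 ($4,092): deductible already satisfied, so patient's share is 50% × $4,092 = $2,046. Patient owes $2,046 (running OOP $3,971). Plan pays $4,092 − $2,046 = $2,046.
Claim 3 ($13,303): 50% coinsurance on $13,303 = $6,651.50. Adding that to $3,971 gives $10,622.50, past the $6,200 cap; patient pays only $6,200 − $3,971 = $2,229. Plan pays $13,303 − $2,229 = $11,074.

$11,074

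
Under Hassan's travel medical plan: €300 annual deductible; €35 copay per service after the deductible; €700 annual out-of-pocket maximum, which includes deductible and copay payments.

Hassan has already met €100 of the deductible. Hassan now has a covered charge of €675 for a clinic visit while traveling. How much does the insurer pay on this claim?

€100 of the €300 deductible is already met, leaving €200.
That leaves €675 − €200 = €475 for the copay.
Copay on this service: €35.
So the traveler owes €200 + €35 = €235 before any cap.
Cumulative spending €100 + €235 = €335 stays under the €700 maximum.
Insurer pays the balance: €675 − €235 = €440.

€440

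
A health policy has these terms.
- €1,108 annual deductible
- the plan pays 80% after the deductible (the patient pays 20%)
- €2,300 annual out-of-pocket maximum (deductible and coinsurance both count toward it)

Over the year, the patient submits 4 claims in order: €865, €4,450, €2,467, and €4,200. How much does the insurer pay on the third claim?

Claim 1 (€865): entire amount goes to the deductible. Patient owes €865 (running OOP €865). Insurer: €865 − €865 = €0.
Claim 2 (€4,450): €243 to deductible, leaving €4,207; patient's 20% is €841.40. Patient owes €1,084.40 (running OOP €1,949.40). Plan pays €4,450 − €1,084.40 = €3,365.60.
Claim 3 (€2,467): deductible met; 20% of €2,467 = €493.40. OOP would hit €2,442.80 > €2,300, so the cap limits the patient to €2,300 − €1,949.40 = €350.60. Plan pays €2,467 − €350.60 = €2,116.40.

€2,116.40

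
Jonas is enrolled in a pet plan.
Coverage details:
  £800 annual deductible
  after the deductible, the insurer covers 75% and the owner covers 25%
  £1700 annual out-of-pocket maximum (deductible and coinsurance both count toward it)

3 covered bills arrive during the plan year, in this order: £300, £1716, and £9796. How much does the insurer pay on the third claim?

£9200

Bill 1, £300: fully absorbed by the deductible. Owner owes £300 (running OOP £300). Plan pays £300 − £300 = £0.
Bill 2, £1716: £500 to deductible, leaving £1216; owner's 25% is £304. Owner owes £804 (running OOP £1104). Insurer: £1716 − £804 = £912.
Bill 3, £9796: 25% coinsurance on £9796 = £2449. That would push OOP to £3553, over the £1700 cap, so owner pays £1700 − £1104 = £596. Plan pays £9796 − £596 = £9200.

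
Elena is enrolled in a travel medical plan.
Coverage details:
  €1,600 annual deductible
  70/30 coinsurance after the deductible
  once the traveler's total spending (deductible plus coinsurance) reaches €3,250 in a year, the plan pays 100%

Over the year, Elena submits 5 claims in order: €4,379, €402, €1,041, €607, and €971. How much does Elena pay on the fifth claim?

Bill 1, €4,379: deductible takes €1,600, €2,779 remains; coinsurance €2,779 × 30% = €833.70. Traveler pays €2,433.70; OOP now €2,433.70.
Bill 2, €402: deductible met; 30% of €402 = €120.60. Cost to traveler: €120.60. OOP to date €2,554.30.
Bill 3, €1,041: 30% coinsurance on €1,041 = €312.30. Cost to traveler: €312.30. OOP to date €2,866.60.
Bill 4, €607: deductible already satisfied, so traveler's share is 30% × €607 = €182.10. Traveler pays €182.10; OOP now €3,048.70.
Bill 5, €971: 30% coinsurance on €971 = €291.30. Adding that to €3,048.70 gives €3,340, past the €3,250 cap; traveler pays only €3,250 − €3,048.70 = €201.30.

€201.30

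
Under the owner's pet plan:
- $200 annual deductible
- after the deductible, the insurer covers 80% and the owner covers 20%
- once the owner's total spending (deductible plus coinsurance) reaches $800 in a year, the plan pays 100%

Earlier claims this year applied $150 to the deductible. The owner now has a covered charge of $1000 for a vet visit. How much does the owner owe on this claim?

$240

Deductible still to meet: $200 − $150 = $50.
After the $50 deductible portion, $1000 − $50 = $950 is subject to coinsurance.
20% of $950 = $190 falls to the owner.
That puts the owner's cost at $50 + $190 = $240 before any cap.
Cumulative spending $150 + $240 = $390 stays under the $800 maximum.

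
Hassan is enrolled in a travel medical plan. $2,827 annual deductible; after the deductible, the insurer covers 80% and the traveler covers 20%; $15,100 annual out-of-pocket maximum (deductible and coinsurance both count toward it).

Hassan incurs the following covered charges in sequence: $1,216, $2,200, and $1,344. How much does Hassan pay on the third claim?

#1 ($1,216): entire amount goes to the deductible. Traveler owes $1,216 (running OOP $1,216).
#2 ($2,200): $1,611 finishes the deductible; $589 goes to coinsurance; 20% of $589 = $117.80. Cost to traveler: $1,728.80. OOP to date $2,944.80.
#3 ($1,344): deductible already satisfied, so traveler's share is 20% × $1,344 = $268.80. Traveler pays $268.80; OOP now $3,213.60.

$268.80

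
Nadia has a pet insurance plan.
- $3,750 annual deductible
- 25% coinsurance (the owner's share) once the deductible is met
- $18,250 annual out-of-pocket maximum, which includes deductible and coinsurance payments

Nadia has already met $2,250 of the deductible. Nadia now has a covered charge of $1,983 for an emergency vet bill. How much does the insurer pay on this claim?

$362.25

Remaining deductible: $3,750 − $2,250 = $1,500.
The remaining $483 (= $1,983 − $1,500) moves to coinsurance.
Coinsurance: $483 × 25% = $120.75.
That puts the owner's cost at $1,500 + $120.75 = $1,620.75 before any cap.
Year-to-date out-of-pocket becomes $2,250 + $1,620.75 = $3,870.75, still under the $18,250 maximum, so no cap applies.
Insurer pays the balance: $1,983 − $1,620.75 = $362.25.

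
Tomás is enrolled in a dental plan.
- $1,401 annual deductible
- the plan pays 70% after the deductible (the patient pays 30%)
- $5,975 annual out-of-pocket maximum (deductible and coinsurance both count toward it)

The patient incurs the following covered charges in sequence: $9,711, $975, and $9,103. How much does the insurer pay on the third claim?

Claim 1 — $9,711: $1,401 to deductible, leaving $8,310; coinsurance $8,310 × 30% = $2,493. Patient pays $3,894; OOP now $3,894. Insurer: $9,711 − $3,894 = $5,817.
Claim 2 — $975: 30% coinsurance on $975 = $292.50. Patient owes $292.50 (running OOP $4,186.50). Insurer: $975 − $292.50 = $682.50.
Claim 3 — $9,103: deductible already satisfied, so patient's share is 30% × $9,103 = $2,730.90. Adding that to $4,186.50 gives $6,917.40, past the $5,975 cap; patient pays only $5,975 − $4,186.50 = $1,788.50. Plan pays $9,103 − $1,788.50 = $7,314.50.

$7,314.50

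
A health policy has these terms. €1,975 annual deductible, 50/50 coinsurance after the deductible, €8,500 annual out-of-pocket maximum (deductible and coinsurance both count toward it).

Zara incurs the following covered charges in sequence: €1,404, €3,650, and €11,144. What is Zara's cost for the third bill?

€4,985.50

Bill 1, €1,404: fully absorbed by the deductible. Patient pays €1,404; OOP now €1,404.
Bill 2, €3,650: €571 to deductible, leaving €3,079; patient's 50% is €1,539.50. Patient pays €2,110.50; OOP now €3,514.50.
Bill 3, €11,144: 50% coinsurance on €11,144 = €5,572. That would push OOP to €9,086.50, over the €8,500 cap, so patient pays €8,500 − €3,514.50 = €4,985.50.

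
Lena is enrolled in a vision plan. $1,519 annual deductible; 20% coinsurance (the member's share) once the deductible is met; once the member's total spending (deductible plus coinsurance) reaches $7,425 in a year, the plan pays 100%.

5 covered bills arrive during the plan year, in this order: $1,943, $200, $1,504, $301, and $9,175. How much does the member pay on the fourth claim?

$60.20

Claim 1 ($1,943): deductible takes $1,519, $424 remains; 20% of $424 = $84.80. Member pays $1,603.80; OOP now $1,603.80.
Claim 2 ($200): deductible already satisfied, so member's share is 20% × $200 = $40. Member owes $40 (running OOP $1,643.80).
Claim 3 ($1,504): 20% coinsurance on $1,504 = $300.80. Member owes $300.80 (running OOP $1,944.60).
Claim 4 ($301): deductible already satisfied, so member's share is 20% × $301 = $60.20. Member owes $60.20 (running OOP $2,004.80).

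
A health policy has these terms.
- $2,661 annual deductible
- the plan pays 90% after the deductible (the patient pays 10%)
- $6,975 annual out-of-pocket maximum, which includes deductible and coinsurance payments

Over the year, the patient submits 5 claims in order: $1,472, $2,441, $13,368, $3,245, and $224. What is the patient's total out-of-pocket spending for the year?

$4,469.90

#1 ($1,472): fully absorbed by the deductible. Patient pays $1,472; OOP now $1,472.
#2 ($2,441): $1,189 to deductible, leaving $1,252; 10% of $1,252 = $125.20. Patient pays $1,314.20; OOP now $2,786.20.
#3 ($13,368): 10% coinsurance on $13,368 = $1,336.80. Patient owes $1,336.80 (running OOP $4,123).
#4 ($3,245): deductible met; 10% of $3,245 = $324.50. Cost to patient: $324.50. OOP to date $4,447.50.
#5 ($224): deductible already satisfied, so patient's share is 10% × $224 = $22.40. Cost to patient: $22.40. OOP to date $4,469.90.
Total paid by the patient: $1,472 + $1,314.20 + $1,336.80 + $324.50 + $22.40 = $4,469.90.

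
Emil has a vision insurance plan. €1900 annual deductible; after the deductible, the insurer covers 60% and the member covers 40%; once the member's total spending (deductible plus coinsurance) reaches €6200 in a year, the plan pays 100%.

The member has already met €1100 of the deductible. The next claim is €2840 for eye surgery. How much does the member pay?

Remaining deductible: €1900 − €1100 = €800.
After the €800 deductible portion, €2840 − €800 = €2040 is subject to coinsurance.
Coinsurance: €2040 × 40% = €816.
That puts the member's cost at €800 + €816 = €1616 before any cap.
Year-to-date out-of-pocket becomes €1100 + €1616 = €2716, still under the €6200 maximum, so no cap applies.

€1616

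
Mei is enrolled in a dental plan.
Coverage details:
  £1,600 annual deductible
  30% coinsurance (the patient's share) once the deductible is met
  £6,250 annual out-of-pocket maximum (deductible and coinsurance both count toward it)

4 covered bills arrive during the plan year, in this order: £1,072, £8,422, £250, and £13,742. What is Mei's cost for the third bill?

Bill 1, £1,072: entire amount goes to the deductible. Patient pays £1,072; OOP now £1,072.
Bill 2, £8,422: £528 to deductible, leaving £7,894; patient's 30% is £2,368.20. Cost to patient: £2,896.20. OOP to date £3,968.20.
Bill 3, £250: deductible already satisfied, so patient's share is 30% × £250 = £75. Patient owes £75 (running OOP £4,043.20).

£75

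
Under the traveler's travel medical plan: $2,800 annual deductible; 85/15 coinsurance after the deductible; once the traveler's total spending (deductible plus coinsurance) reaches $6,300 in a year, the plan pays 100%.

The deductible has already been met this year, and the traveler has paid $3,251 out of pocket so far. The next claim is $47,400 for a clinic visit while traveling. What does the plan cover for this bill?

$44,351

The deductible is already satisfied, so the full bill goes to coinsurance.
Traveler's 15% share of $47,400 is $7,110.
That would bring total out-of-pocket to $10,361, past the $6,300 cap. The traveler is capped at $6,300 − $3,251 = $3,049 on this claim.
Insurer pays the balance: $47,400 − $3,049 = $44,351.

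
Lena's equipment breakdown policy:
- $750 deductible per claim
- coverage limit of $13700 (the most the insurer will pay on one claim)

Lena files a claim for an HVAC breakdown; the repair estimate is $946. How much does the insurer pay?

After the deductible, $946 − $750 = $196 remains.
$196 ≤ $13700, so the limit doesn't bind; insurer pays $196.

$196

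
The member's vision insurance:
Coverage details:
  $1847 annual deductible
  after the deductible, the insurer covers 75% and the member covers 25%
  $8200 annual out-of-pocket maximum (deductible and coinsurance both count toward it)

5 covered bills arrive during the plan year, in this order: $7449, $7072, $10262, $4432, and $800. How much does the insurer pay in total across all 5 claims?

Claim 1 ($7449): $1847 finishes the deductible; $5602 goes to coinsurance; 25% of $5602 = $1400.50. Member owes $3247.50 (running OOP $3247.50). Insurer: $7449 − $3247.50 = $4201.50.
Claim 2 ($7072): 25% coinsurance on $7072 = $1768. Member owes $1768 (running OOP $5015.50). Plan pays $7072 − $1768 = $5304.
Claim 3 ($10262): deductible already satisfied, so member's share is 25% × $10262 = $2565.50. Member owes $2565.50 (running OOP $7581). Insurer: $10262 − $2565.50 = $7696.50.
Claim 4 ($4432): deductible met; 25% of $4432 = $1108. That would push OOP to $8689, over the $8200 cap, so member pays $8200 − $7581 = $619. Plan pays $4432 − $619 = $3813.
Claim 5 ($800): deductible already satisfied, so member's share is 25% × $800 = $200. OOP would hit $8400 > $8200, so the cap limits the member to $8200 − $8200 = $0. Plan pays $800 − $0 = $800.
Insurer total = bills − member's total = $30015 − $8200 = $21815.

$21815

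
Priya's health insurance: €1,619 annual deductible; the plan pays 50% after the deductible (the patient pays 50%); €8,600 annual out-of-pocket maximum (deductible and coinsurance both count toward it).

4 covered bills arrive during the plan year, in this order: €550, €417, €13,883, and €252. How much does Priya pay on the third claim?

#1 (€550): fully absorbed by the deductible. Cost to patient: €550. OOP to date €550.
#2 (€417): fully absorbed by the deductible. Patient pays €417; OOP now €967.
#3 (€13,883): €652 to deductible, leaving €13,231; 50% of €13,231 = €6,615.50. Cost to patient: €7,267.50. OOP to date €8,234.50.

€7,267.50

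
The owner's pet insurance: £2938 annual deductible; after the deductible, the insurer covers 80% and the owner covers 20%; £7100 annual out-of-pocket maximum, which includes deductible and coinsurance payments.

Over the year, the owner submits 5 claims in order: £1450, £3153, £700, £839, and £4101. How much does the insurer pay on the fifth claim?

Claim 1 — £1450: all of it applies to the deductible. Cost to owner: £1450. OOP to date £1450. Insurer: £1450 − £1450 = £0.
Claim 2 — £3153: £1488 to deductible, leaving £1665; 20% of £1665 = £333. Owner pays £1821; OOP now £3271. Insurer: £3153 − £1821 = £1332.
Claim 3 — £700: deductible met; 20% of £700 = £140. Owner pays £140; OOP now £3411. Plan pays £700 − £140 = £560.
Claim 4 — £839: 20% coinsurance on £839 = £167.80. Owner owes £167.80 (running OOP £3578.80). Insurer: £839 − £167.80 = £671.20.
Claim 5 — £4101: deductible already satisfied, so owner's share is 20% × £4101 = £820.20. Owner owes £820.20 (running OOP £4399). Plan pays £4101 − £820.20 = £3280.80.

£3280.80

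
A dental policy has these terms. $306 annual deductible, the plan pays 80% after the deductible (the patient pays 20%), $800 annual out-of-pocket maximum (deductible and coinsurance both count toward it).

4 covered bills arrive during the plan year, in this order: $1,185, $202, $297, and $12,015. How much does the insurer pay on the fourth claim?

$11,796.60

Bill 1, $1,185: $306 finishes the deductible; $879 goes to coinsurance; 20% of $879 = $175.80. Patient owes $481.80 (running OOP $481.80). Insurer: $1,185 − $481.80 = $703.20.
Bill 2, $202: deductible met; 20% of $202 = $40.40. Patient owes $40.40 (running OOP $522.20). Plan pays $202 − $40.40 = $161.60.
Bill 3, $297: 20% coinsurance on $297 = $59.40. Patient owes $59.40 (running OOP $581.60). Plan pays $297 − $59.40 = $237.60.
Bill 4, $12,015: 20% coinsurance on $12,015 = $2,403. Adding that to $581.60 gives $2,984.60, past the $800 cap; patient pays only $800 − $581.60 = $218.40. Plan pays $12,015 − $218.40 = $11,796.60.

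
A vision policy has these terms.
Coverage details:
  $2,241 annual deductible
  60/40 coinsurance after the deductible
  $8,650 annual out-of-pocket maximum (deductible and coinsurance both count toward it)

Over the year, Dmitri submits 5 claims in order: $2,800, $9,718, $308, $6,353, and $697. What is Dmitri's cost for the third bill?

Claim 1 ($2,800): deductible takes $2,241, $559 remains; member's 40% is $223.60. Cost to member: $2,464.60. OOP to date $2,464.60.
Claim 2 ($9,718): deductible already satisfied, so member's share is 40% × $9,718 = $3,887.20. Member owes $3,887.20 (running OOP $6,351.80).
Claim 3 ($308): deductible already satisfied, so member's share is 40% × $308 = $123.20. Member owes $123.20 (running OOP $6,475).

$123.20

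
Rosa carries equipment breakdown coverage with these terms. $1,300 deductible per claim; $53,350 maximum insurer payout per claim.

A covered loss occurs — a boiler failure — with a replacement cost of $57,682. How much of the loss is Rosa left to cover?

Subtract the deductible: $57,682 − $1,300 = $56,382.
Since $56,382 > $53,350, the payout is capped at $53,350.
Out of pocket: $57,682 − $53,350 = $4,332.

$4,332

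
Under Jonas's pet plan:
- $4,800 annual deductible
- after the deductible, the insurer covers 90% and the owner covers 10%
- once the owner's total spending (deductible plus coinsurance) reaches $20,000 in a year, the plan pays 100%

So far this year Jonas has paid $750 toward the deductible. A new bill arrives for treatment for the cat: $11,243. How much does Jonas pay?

Remaining deductible: $4,800 − $750 = $4,050.
That leaves $11,243 − $4,050 = $7,193 for coinsurance.
Owner's 10% share of $7,193 is $719.30.
So the owner owes $4,050 + $719.30 = $4,769.30 before any cap.
Cumulative spending $750 + $4,769.30 = $5,519.30 stays under the $20,000 maximum.

$4,769.30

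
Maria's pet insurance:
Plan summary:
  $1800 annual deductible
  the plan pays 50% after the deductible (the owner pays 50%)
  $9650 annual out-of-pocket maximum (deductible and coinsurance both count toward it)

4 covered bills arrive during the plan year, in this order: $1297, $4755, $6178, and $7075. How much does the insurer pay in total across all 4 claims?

Claim 1 ($1297): entire amount goes to the deductible. Owner owes $1297 (running OOP $1297). Plan pays $1297 − $1297 = $0.
Claim 2 ($4755): deductible takes $503, $4252 remains; coinsurance $4252 × 50% = $2126. Owner owes $2629 (running OOP $3926). Insurer: $4755 − $2629 = $2126.
Claim 3 ($6178): 50% coinsurance on $6178 = $3089. Owner pays $3089; OOP now $7015. Insurer: $6178 − $3089 = $3089.
Claim 4 ($7075): deductible already satisfied, so owner's share is 50% × $7075 = $3537.50. OOP would hit $10552.50 > $9650, so the cap limits the owner to $9650 − $7015 = $2635. Plan pays $7075 − $2635 = $4440.
Insurer total: $0 + $2126 + $3089 + $4440 = $9655.

$9655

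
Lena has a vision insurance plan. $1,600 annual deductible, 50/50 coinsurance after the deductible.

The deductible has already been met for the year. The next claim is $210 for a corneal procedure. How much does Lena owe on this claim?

$105

The deductible is already satisfied, so the full bill goes to coinsurance.
Coinsurance: $210 × 50% = $105.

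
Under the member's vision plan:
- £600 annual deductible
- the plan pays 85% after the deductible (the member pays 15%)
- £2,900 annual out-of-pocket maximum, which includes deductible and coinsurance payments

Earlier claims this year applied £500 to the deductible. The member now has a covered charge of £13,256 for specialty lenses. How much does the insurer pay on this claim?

£11,182.60

Remaining deductible: £600 − £500 = £100.
After the £100 deductible portion, £13,256 − £100 = £13,156 is subject to coinsurance.
Member's 15% share of £13,156 is £1,973.40.
That puts the member's cost at £100 + £1,973.40 = £2,073.40 before any cap.
Total out-of-pocket so far would be £500 + £2,073.40 = £2,573.40, below the £2,900 cap — no reduction.
The plan picks up £13,256 − £2,073.40 = £11,182.60.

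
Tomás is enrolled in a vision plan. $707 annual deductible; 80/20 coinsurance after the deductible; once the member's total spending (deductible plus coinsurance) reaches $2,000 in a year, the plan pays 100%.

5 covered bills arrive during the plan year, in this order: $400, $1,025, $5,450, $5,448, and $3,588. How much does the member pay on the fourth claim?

$59.40

Bill 1, $400: all of it applies to the deductible. Member owes $400 (running OOP $400).
Bill 2, $1,025: $307 finishes the deductible; $718 goes to coinsurance; member's 20% is $143.60. Member owes $450.60 (running OOP $850.60).
Bill 3, $5,450: deductible already satisfied, so member's share is 20% × $5,450 = $1,090. Member pays $1,090; OOP now $1,940.60.
Bill 4, $5,448: deductible met; 20% of $5,448 = $1,089.60. Adding that to $1,940.60 gives $3,030.20, past the $2,000 cap; member pays only $2,000 − $1,940.60 = $59.40.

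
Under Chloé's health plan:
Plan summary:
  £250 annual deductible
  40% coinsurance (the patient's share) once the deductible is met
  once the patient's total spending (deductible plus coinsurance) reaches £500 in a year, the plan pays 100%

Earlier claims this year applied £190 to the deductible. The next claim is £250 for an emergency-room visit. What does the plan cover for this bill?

£190 of the £250 deductible is already met, leaving £60.
After the £60 deductible portion, £250 − £60 = £190 is subject to coinsurance.
Patient's 40% share of £190 is £76.
Patient responsibility before any cap: £60 + £76 = £136.
Total out-of-pocket so far would be £190 + £136 = £326, below the £500 cap — no reduction.
Insurer pays the balance: £250 − £136 = £114.

£114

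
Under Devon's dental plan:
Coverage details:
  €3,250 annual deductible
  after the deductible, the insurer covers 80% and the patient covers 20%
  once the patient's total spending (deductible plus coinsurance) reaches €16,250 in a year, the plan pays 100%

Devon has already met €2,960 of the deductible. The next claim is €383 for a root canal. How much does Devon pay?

€2,960 of the €3,250 deductible is already met, leaving €290.
That leaves €383 − €290 = €93 for coinsurance.
20% of €93 = €18.60 falls to the patient.
So the patient owes €290 + €18.60 = €308.60 before any cap.
Cumulative spending €2,960 + €308.60 = €3,268.60 stays under the €16,250 maximum.

€308.60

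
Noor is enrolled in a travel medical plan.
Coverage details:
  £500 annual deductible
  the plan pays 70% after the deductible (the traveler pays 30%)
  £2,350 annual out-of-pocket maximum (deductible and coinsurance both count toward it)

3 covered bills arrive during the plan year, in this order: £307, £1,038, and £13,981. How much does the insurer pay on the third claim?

#1 (£307): fully absorbed by the deductible. Traveler owes £307 (running OOP £307). Insurer: £307 − £307 = £0.
#2 (£1,038): deductible takes £193, £845 remains; 30% of £845 = £253.50. Traveler pays £446.50; OOP now £753.50. Insurer: £1,038 − £446.50 = £591.50.
#3 (£13,981): deductible met; 30% of £13,981 = £4,194.30. OOP would hit £4,947.80 > £2,350, so the cap limits the traveler to £2,350 − £753.50 = £1,596.50. Plan pays £13,981 − £1,596.50 = £12,384.50.

£12,384.50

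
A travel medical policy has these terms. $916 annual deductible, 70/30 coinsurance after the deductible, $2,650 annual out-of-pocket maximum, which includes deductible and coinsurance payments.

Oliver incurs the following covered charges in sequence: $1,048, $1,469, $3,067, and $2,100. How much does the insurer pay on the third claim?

$2,146.90

Claim 1 ($1,048): $916 finishes the deductible; $132 goes to coinsurance; 30% of $132 = $39.60. Traveler owes $955.60 (running OOP $955.60). Plan pays $1,048 − $955.60 = $92.40.
Claim 2 ($1,469): deductible met; 30% of $1,469 = $440.70. Traveler owes $440.70 (running OOP $1,396.30). Insurer: $1,469 − $440.70 = $1,028.30.
Claim 3 ($3,067): deductible met; 30% of $3,067 = $920.10. Traveler owes $920.10 (running OOP $2,316.40). Insurer: $3,067 − $920.10 = $2,146.90.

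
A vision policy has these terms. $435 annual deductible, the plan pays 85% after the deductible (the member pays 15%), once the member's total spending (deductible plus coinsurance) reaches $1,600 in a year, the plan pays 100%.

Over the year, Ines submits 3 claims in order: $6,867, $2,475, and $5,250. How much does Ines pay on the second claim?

$200.20

Claim 1 ($6,867): $435 to deductible, leaving $6,432; member's 15% is $964.80. Member owes $1,399.80 (running OOP $1,399.80).
Claim 2 ($2,475): 15% coinsurance on $2,475 = $371.25. That would push OOP to $1,771.05, over the $1,600 cap, so member pays $1,600 − $1,399.80 = $200.20.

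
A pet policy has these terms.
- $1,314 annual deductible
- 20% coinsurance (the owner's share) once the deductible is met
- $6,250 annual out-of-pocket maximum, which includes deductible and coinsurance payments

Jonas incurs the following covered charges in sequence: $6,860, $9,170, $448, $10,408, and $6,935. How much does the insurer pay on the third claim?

$358.40

Claim 1 — $6,860: deductible takes $1,314, $5,546 remains; 20% of $5,546 = $1,109.20. Cost to owner: $2,423.20. OOP to date $2,423.20. Insurer: $6,860 − $2,423.20 = $4,436.80.
Claim 2 — $9,170: deductible already satisfied, so owner's share is 20% × $9,170 = $1,834. Owner pays $1,834; OOP now $4,257.20. Insurer: $9,170 − $1,834 = $7,336.
Claim 3 — $448: 20% coinsurance on $448 = $89.60. Owner owes $89.60 (running OOP $4,346.80). Plan pays $448 − $89.60 = $358.40.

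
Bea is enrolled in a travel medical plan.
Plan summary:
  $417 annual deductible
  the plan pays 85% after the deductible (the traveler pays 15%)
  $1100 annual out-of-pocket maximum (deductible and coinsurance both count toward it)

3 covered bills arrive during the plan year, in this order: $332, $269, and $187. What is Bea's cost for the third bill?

$28.05

Claim 1 — $332: entire amount goes to the deductible. Cost to traveler: $332. OOP to date $332.
Claim 2 — $269: deductible takes $85, $184 remains; 15% of $184 = $27.60. Traveler owes $112.60 (running OOP $444.60).
Claim 3 — $187: 15% coinsurance on $187 = $28.05. Traveler pays $28.05; OOP now $472.65.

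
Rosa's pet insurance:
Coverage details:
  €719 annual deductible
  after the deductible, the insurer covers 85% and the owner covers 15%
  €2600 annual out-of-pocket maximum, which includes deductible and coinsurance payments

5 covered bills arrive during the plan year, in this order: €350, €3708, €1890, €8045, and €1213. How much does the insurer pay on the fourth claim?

Bill 1, €350: all of it applies to the deductible. Owner pays €350; OOP now €350. Insurer: €350 − €350 = €0.
Bill 2, €3708: €369 finishes the deductible; €3339 goes to coinsurance; owner's 15% is €500.85. Cost to owner: €869.85. OOP to date €1219.85. Insurer: €3708 − €869.85 = €2838.15.
Bill 3, €1890: deductible already satisfied, so owner's share is 15% × €1890 = €283.50. Owner pays €283.50; OOP now €1503.35. Insurer: €1890 − €283.50 = €1606.50.
Bill 4, €8045: deductible met; 15% of €8045 = €1206.75. That would push OOP to €2710.10, over the €2600 cap, so owner pays €2600 − €1503.35 = €1096.65. Insurer: €8045 − €1096.65 = €6948.35.

€6948.35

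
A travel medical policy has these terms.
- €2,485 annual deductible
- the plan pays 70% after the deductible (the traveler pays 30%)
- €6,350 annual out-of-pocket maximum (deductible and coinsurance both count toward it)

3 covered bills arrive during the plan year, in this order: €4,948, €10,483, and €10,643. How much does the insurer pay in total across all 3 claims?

#1 (€4,948): €2,485 to deductible, leaving €2,463; coinsurance €2,463 × 30% = €738.90. Traveler owes €3,223.90 (running OOP €3,223.90). Insurer: €4,948 − €3,223.90 = €1,724.10.
#2 (€10,483): 30% coinsurance on €10,483 = €3,144.90. Adding that to €3,223.90 gives €6,368.80, past the €6,350 cap; traveler pays only €6,350 − €3,223.90 = €3,126.10. Plan pays €10,483 − €3,126.10 = €7,356.90.
#3 (€10,643): deductible already satisfied, so traveler's share is 30% × €10,643 = €3,192.90. That would push OOP to €9,542.90, over the €6,350 cap, so traveler pays €6,350 − €6,350 = €0. Insurer: €10,643 − €0 = €10,643.
Insurer total: €1,724.10 + €7,356.90 + €10,643 = €19,724.

€19,724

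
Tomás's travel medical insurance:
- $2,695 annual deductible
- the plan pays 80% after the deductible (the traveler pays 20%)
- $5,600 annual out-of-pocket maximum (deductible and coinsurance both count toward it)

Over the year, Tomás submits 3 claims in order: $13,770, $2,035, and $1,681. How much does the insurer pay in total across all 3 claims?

$11,886

Claim 1 — $13,770: $2,695 to deductible, leaving $11,075; traveler's 20% is $2,215. Traveler pays $4,910; OOP now $4,910. Insurer: $13,770 − $4,910 = $8,860.
Claim 2 — $2,035: deductible met; 20% of $2,035 = $407. Cost to traveler: $407. OOP to date $5,317. Plan pays $2,035 − $407 = $1,628.
Claim 3 — $1,681: deductible already satisfied, so traveler's share is 20% × $1,681 = $336.20. Adding that to $5,317 gives $5,653.20, past the $5,600 cap; traveler pays only $5,600 − $5,317 = $283. Insurer: $1,681 − $283 = $1,398.
Insurer total = bills − traveler's total = $17,486 − $5,600 = $11,886.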